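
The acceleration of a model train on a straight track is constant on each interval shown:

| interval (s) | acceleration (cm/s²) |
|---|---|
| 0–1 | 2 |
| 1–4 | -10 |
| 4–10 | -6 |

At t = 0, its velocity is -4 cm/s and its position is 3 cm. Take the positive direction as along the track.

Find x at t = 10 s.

-351 cm

On each constant-a segment, Δv = aΔt and Δx = v₀Δt + ½aΔt²; chain segment to segment.
0–1 s: v starts -4 cm/s; Δx = -4·1 + ½·2·1² = -3 cm; v ends -2 cm/s.
1–4 s: v starts -2 cm/s; Δx = -2·3 + ½·-10·3² = -51 cm; v ends -32 cm/s.
4–10 s: v starts -32 cm/s; Δx = -32·6 + ½·-6·6² = -300 cm; v ends -68 cm/s.
x(10) = 3 + Σ Δx = -351 cm.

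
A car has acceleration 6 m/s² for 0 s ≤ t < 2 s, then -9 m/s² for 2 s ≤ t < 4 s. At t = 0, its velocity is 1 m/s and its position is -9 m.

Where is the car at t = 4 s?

13 m

On each constant-a segment, Δv = aΔt and Δx = v₀Δt + ½aΔt²; chain segment to segment.
0–2 s: v starts 1 m/s; Δx = 1·2 + ½·6·2² = 14 m; v ends 13 m/s.
2–4 s: v starts 13 m/s; Δx = 13·2 + ½·-9·2² = 8 m; v ends -5 m/s.
x(4) = -9 + Σ Δx = 13 m.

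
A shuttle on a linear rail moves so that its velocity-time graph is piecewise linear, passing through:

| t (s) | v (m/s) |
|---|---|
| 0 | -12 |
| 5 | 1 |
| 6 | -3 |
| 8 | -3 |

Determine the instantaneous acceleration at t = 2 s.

2.6 m/s²

Acceleration is the slope of the v-t graph on 0–5 s: (1 − -12)/(5 − 0) = 2.6 m/s².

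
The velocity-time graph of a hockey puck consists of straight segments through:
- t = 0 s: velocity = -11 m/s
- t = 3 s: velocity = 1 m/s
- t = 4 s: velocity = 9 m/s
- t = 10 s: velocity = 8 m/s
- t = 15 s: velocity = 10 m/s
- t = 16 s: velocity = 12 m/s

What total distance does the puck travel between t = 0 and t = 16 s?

Distance (not displacement) is the total path length: add the absolute areas under v-t.
0–3 s: v = 0 at t = 2.75 s; triangle areas 15.125 + 0.125 = 15.25 m
3–4 s: |½(1 + 9)(1)| = 5 m
4–10 s: |½(9 + 8)(6)| = 51 m
10–15 s: |½(8 + 10)(5)| = 45 m
15–16 s: |½(10 + 12)(1)| = 11 m
Total distance = 127.25 m

127.25 m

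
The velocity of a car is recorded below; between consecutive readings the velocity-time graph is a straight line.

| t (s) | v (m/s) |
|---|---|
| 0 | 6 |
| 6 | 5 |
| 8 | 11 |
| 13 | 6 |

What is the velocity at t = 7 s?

On 6–8 s the graph is linear from 5 to 11 m/s: v(7) = 5 + (11 − 5)·(7 − 6)/(8 − 6) = 8 m/s.

8 m/s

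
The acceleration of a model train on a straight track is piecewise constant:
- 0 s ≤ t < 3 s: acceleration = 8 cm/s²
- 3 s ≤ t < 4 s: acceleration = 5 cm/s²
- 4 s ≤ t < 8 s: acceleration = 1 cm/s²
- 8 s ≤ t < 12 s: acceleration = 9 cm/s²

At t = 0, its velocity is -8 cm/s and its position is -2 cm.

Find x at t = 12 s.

On each constant-a segment, Δv = aΔt and Δx = v₀Δt + ½aΔt²; chain segment to segment.
0–3 s: v starts -8 cm/s; Δx = -8·3 + ½·8·3² = 12 cm; v ends 16 cm/s.
3–4 s: v starts 16 cm/s; Δx = 16·1 + ½·5·1² = 18.5 cm; v ends 21 cm/s.
4–8 s: v starts 21 cm/s; Δx = 21·4 + ½·1·4² = 92 cm; v ends 25 cm/s.
8–12 s: v starts 25 cm/s; Δx = 25·4 + ½·9·4² = 172 cm; v ends 61 cm/s.
x(12) = -2 + Σ Δx = 292.5 cm.

292.5 cm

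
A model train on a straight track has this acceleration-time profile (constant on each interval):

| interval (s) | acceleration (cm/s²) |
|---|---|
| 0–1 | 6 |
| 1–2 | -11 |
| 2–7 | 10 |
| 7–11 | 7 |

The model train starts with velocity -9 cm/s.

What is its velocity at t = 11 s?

Δv equals the area under the a-t graph; then v = v₀ + Δv.
0–1 s: 6 × 1 = 6 cm/s
1–2 s: -11 × 1 = -11 cm/s
2–7 s: 10 × 5 = 50 cm/s
7–11 s: 7 × 4 = 28 cm/s
Δv = 73 cm/s, so v(11) = -9 + (73) = 64 cm/s.

64 cm/s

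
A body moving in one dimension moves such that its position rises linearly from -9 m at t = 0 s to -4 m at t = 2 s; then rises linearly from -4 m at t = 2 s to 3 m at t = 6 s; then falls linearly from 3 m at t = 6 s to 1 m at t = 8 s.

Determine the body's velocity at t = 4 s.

1.75 m/s

Velocity is the slope of the x-t graph on 2–6 s: (3 − -4)/(6 − 2) = 1.75 m/s.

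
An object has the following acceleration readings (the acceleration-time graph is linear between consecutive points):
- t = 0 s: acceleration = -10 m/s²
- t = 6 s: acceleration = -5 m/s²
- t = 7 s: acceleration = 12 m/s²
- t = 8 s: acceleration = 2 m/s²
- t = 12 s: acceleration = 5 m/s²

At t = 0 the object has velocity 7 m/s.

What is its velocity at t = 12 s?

Δv equals the area under the a-t graph; then v = v₀ + Δv.
0–6 s: ½(-10 + -5)(6) = -45 m/s
6–7 s: ½(-5 + 12)(1) = 3.5 m/s
7–8 s: ½(12 + 2)(1) = 7 m/s
8–12 s: ½(2 + 5)(4) = 14 m/s
Δv = -20.5 m/s, so v(12) = 7 + (-20.5) = -13.5 m/s.

-13.5 m/s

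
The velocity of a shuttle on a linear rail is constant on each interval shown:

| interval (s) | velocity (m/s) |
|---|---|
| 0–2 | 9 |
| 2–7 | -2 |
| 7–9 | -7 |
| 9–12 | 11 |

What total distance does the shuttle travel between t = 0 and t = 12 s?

75 m

Total distance travelled is ∫|v| dt — sum the magnitudes of each area piece.
0–2 s: |9| × 2 = 18 m
2–7 s: |-2| × 5 = 10 m
7–9 s: |-7| × 2 = 14 m
9–12 s: |11| × 3 = 33 m
Total distance = 75 m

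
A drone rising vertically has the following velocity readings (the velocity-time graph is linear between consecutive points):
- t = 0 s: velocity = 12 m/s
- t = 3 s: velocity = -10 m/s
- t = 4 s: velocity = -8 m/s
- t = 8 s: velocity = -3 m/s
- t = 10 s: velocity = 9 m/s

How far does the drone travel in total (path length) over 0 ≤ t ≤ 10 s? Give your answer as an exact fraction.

1213/22 m

Distance (not displacement) is the total path length: add the absolute areas under v-t.
0–3 s: v = 0 at t = 18/11 s; triangle areas 108/11 + 75/11 = 183/11 m
3–4 s: |½(-10 + -8)(1)| = 9 m
4–8 s: |½(-8 + -3)(4)| = 22 m
8–10 s: v = 0 at t = 8.5 s; triangle areas 0.75 + 6.75 = 7.5 m
Total distance = 1213/22 m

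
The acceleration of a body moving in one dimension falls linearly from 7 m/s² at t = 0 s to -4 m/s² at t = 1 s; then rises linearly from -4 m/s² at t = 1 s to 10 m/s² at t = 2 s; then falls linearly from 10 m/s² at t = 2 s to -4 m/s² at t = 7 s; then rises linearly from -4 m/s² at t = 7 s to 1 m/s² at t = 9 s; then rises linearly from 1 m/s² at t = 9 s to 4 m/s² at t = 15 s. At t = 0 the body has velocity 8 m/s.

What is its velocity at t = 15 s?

39.5 m/s

Δv equals the area under the a-t graph; then v = v₀ + Δv.
0–1 s: ½(7 + -4)(1) = 1.5 m/s
1–2 s: ½(-4 + 10)(1) = 3 m/s
2–7 s: ½(10 + -4)(5) = 15 m/s
7–9 s: ½(-4 + 1)(2) = -3 m/s
9–15 s: ½(1 + 4)(6) = 15 m/s
Δv = 31.5 m/s, so v(15) = 8 + (31.5) = 39.5 m/s.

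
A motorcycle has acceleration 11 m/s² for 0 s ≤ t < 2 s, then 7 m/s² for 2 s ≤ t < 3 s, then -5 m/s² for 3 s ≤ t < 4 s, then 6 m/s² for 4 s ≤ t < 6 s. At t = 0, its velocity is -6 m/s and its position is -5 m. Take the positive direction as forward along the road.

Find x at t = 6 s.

93 m

On each constant-a segment, Δv = aΔt and Δx = v₀Δt + ½aΔt²; chain segment to segment.
0–2 s: v starts -6 m/s; Δx = -6·2 + ½·11·2² = 10 m; v ends 16 m/s.
2–3 s: v starts 16 m/s; Δx = 16·1 + ½·7·1² = 19.5 m; v ends 23 m/s.
3–4 s: v starts 23 m/s; Δx = 23·1 + ½·-5·1² = 20.5 m; v ends 18 m/s.
4–6 s: v starts 18 m/s; Δx = 18·2 + ½·6·2² = 48 m; v ends 30 m/s.
x(6) = -5 + Σ Δx = 93 m.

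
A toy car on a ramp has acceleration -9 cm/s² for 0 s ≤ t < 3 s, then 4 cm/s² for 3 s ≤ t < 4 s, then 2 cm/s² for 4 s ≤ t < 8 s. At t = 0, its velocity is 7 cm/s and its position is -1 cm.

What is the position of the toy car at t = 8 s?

On each constant-a segment, Δv = aΔt and Δx = v₀Δt + ½aΔt²; chain segment to segment.
0–3 s: v starts 7 cm/s; Δx = 7·3 + ½·-9·3² = -19.5 cm; v ends -20 cm/s.
3–4 s: v starts -20 cm/s; Δx = -20·1 + ½·4·1² = -18 cm; v ends -16 cm/s.
4–8 s: v starts -16 cm/s; Δx = -16·4 + ½·2·4² = -48 cm; v ends -8 cm/s.
x(8) = -1 + Σ Δx = -86.5 cm.

-86.5 cm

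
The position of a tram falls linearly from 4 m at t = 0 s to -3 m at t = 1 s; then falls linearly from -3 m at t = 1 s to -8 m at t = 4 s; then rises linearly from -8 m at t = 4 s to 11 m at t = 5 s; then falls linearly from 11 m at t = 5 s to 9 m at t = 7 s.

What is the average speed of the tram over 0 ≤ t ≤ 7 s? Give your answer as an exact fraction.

33/7 m/s

Average speed = (total path length)/(elapsed time); on a piecewise-linear x-t graph the path length is Σ|Δx|.
0–1 s: |Δx| = |-3 − 4| = 7 m
1–4 s: |Δx| = |-8 − -3| = 5 m
4–5 s: |Δx| = |11 − -8| = 19 m
5–7 s: |Δx| = |9 − 11| = 2 m
Total path = 33 m; average speed = 33/7 = 33/7 m/s.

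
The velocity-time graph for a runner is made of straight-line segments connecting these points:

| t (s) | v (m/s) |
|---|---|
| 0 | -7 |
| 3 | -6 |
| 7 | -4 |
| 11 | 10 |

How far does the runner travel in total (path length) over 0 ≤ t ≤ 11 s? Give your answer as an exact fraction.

785/14 m

Total distance travelled is ∫|v| dt — sum the magnitudes of each area piece.
0–3 s: |½(-7 + -6)(3)| = 19.5 m
3–7 s: |½(-6 + -4)(4)| = 20 m
7–11 s: v = 0 at t = 57/7 s; triangle areas 16/7 + 100/7 = 116/7 m
Total distance = 785/14 m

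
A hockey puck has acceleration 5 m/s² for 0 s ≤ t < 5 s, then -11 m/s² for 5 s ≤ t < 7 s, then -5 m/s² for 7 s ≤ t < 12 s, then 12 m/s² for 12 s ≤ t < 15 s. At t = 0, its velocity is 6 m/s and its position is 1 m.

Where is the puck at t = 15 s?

On each constant-a segment, Δv = aΔt and Δx = v₀Δt + ½aΔt²; chain segment to segment.
0–5 s: v starts 6 m/s; Δx = 6·5 + ½·5·5² = 92.5 m; v ends 31 m/s.
5–7 s: v starts 31 m/s; Δx = 31·2 + ½·-11·2² = 40 m; v ends 9 m/s.
7–12 s: v starts 9 m/s; Δx = 9·5 + ½·-5·5² = -17.5 m; v ends -16 m/s.
12–15 s: v starts -16 m/s; Δx = -16·3 + ½·12·3² = 6 m; v ends 20 m/s.
x(15) = 1 + Σ Δx = 122 m.

122 m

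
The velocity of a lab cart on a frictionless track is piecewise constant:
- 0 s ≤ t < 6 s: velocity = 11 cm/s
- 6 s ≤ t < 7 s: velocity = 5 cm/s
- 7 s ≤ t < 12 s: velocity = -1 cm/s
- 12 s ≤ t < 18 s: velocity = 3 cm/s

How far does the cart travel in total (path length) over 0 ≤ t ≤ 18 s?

Total distance travelled is ∫|v| dt — sum the magnitudes of each area piece.
0–6 s: |11| × 6 = 66 cm
6–7 s: |5| × 1 = 5 cm
7–12 s: |-1| × 5 = 5 cm
12–18 s: |3| × 6 = 18 cm
Total distance = 94 cm

94 cm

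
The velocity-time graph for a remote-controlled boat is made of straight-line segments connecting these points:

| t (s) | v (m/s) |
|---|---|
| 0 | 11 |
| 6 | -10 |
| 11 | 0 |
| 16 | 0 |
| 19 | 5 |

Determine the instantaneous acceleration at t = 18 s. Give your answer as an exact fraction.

Acceleration is the slope of the v-t graph on 16–19 s: (5 − 0)/(19 − 16) = 5/3 m/s².

5/3 m/s²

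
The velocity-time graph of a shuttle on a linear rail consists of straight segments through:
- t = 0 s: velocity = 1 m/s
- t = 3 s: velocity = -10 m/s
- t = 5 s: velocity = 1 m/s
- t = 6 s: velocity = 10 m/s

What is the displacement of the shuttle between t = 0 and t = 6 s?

Net displacement equals the area under the velocity-time graph (areas below the axis count negative).
0–3 s: ½(1 + -10)(3) = -13.5 m
3–5 s: ½(-10 + 1)(2) = -9 m
5–6 s: ½(1 + 10)(1) = 5.5 m
Net displacement = -17 m

-17 m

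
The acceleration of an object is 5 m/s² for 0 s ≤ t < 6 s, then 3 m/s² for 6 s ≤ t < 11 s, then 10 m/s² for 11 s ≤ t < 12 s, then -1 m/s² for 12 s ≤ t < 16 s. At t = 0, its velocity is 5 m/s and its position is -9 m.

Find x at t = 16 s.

On each constant-a segment, Δv = aΔt and Δx = v₀Δt + ½aΔt²; chain segment to segment.
0–6 s: v starts 5 m/s; Δx = 5·6 + ½·5·6² = 120 m; v ends 35 m/s.
6–11 s: v starts 35 m/s; Δx = 35·5 + ½·3·5² = 212.5 m; v ends 50 m/s.
11–12 s: v starts 50 m/s; Δx = 50·1 + ½·10·1² = 55 m; v ends 60 m/s.
12–16 s: v starts 60 m/s; Δx = 60·4 + ½·-1·4² = 232 m; v ends 56 m/s.
x(16) = -9 + Σ Δx = 610.5 m.

610.5 m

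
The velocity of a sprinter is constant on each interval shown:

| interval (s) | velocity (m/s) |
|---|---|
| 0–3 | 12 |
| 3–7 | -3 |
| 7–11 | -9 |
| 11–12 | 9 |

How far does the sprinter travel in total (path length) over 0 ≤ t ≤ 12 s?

93 m

Distance (not displacement) is the total path length: add the absolute areas under v-t.
0–3 s: |12| × 3 = 36 m
3–7 s: |-3| × 4 = 12 m
7–11 s: |-9| × 4 = 36 m
11–12 s: |9| × 1 = 9 m
Total distance = 93 m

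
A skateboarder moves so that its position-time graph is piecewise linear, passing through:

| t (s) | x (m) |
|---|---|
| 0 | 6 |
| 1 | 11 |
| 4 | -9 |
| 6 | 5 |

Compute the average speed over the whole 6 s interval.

Average speed = (total path length)/(elapsed time); on a piecewise-linear x-t graph the path length is Σ|Δx|.
0–1 s: |Δx| = |11 − 6| = 5 m
1–4 s: |Δx| = |-9 − 11| = 20 m
4–6 s: |Δx| = |5 − -9| = 14 m
Total path = 39 m; average speed = 39/6 = 6.5 m/s.

6.5 m/s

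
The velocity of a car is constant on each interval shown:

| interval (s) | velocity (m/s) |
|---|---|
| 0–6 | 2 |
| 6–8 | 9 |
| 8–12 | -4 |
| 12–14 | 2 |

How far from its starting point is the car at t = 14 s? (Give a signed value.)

Displacement is the signed area under the v-t curve.
0–6 s: 2 × 6 = 12 m
6–8 s: 9 × 2 = 18 m
8–12 s: -4 × 4 = -16 m
12–14 s: 2 × 2 = 4 m
Net displacement = 18 m

18 m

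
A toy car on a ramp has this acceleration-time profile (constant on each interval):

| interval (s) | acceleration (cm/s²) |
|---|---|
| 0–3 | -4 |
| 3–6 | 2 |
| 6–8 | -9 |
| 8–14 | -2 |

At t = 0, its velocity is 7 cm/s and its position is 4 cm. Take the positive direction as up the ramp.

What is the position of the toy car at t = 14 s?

-153 cm

On each constant-a segment, Δv = aΔt and Δx = v₀Δt + ½aΔt²; chain segment to segment.
0–3 s: v starts 7 cm/s; Δx = 7·3 + ½·-4·3² = 3 cm; v ends -5 cm/s.
3–6 s: v starts -5 cm/s; Δx = -5·3 + ½·2·3² = -6 cm; v ends 1 cm/s.
6–8 s: v starts 1 cm/s; Δx = 1·2 + ½·-9·2² = -16 cm; v ends -17 cm/s.
8–14 s: v starts -17 cm/s; Δx = -17·6 + ½·-2·6² = -138 cm; v ends -29 cm/s.
x(14) = 4 + Σ Δx = -153 cm.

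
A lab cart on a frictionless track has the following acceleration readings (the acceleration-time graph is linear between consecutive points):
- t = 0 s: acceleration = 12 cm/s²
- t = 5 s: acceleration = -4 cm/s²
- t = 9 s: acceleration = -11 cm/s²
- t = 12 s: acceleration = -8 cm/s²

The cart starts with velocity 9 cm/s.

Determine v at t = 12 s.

-29.5 cm/s

Δv equals the area under the a-t graph; then v = v₀ + Δv.
0–5 s: ½(12 + -4)(5) = 20 cm/s
5–9 s: ½(-4 + -11)(4) = -30 cm/s
9–12 s: ½(-11 + -8)(3) = -28.5 cm/s
Δv = -38.5 cm/s, so v(12) = 9 + (-38.5) = -29.5 cm/s.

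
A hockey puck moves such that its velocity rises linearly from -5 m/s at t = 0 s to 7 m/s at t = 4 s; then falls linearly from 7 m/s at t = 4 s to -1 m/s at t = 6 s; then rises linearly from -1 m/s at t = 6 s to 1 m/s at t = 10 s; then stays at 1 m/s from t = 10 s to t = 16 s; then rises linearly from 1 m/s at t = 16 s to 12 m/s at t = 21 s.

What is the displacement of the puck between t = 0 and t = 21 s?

Displacement is the signed area under the v-t curve.
0–4 s: ½(-5 + 7)(4) = 4 m
4–6 s: ½(7 + -1)(2) = 6 m
6–10 s: ½(-1 + 1)(4) = 0 m
10–16 s: 1 × 6 = 6 m
16–21 s: ½(1 + 12)(5) = 32.5 m
Net displacement = 48.5 m

48.5 m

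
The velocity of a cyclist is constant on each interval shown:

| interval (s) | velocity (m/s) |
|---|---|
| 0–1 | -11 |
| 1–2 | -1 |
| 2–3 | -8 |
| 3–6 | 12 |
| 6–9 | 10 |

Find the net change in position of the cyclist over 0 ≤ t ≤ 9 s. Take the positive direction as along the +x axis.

Net displacement equals the area under the velocity-time graph (areas below the axis count negative).
0–1 s: -11 × 1 = -11 m
1–2 s: -1 × 1 = -1 m
2–3 s: -8 × 1 = -8 m
3–6 s: 12 × 3 = 36 m
6–9 s: 10 × 3 = 30 m
Net displacement = 46 m

46 m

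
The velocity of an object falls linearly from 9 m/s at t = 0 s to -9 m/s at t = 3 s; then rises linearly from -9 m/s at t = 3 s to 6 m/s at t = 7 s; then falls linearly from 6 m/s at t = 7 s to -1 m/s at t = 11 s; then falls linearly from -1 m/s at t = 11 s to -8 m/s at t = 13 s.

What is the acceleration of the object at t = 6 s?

Acceleration is the slope of the v-t graph on 3–7 s: (6 − -9)/(7 − 3) = 3.75 m/s².

3.75 m/s²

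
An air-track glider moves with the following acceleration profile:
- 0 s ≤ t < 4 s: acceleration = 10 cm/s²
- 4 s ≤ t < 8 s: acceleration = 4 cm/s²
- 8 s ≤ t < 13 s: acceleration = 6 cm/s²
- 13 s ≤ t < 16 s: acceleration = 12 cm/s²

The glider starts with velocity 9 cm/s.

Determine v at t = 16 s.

131 cm/s

Δv equals the area under the a-t graph; then v = v₀ + Δv.
0–4 s: 10 × 4 = 40 cm/s
4–8 s: 4 × 4 = 16 cm/s
8–13 s: 6 × 5 = 30 cm/s
13–16 s: 12 × 3 = 36 cm/s
Δv = 122 cm/s, so v(16) = 9 + (122) = 131 cm/s.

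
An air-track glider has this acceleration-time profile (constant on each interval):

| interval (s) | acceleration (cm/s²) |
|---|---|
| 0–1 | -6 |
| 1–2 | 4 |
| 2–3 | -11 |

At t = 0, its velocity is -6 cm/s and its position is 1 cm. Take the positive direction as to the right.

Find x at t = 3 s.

-31.5 cm

On each constant-a segment, Δv = aΔt and Δx = v₀Δt + ½aΔt²; chain segment to segment.
0–1 s: v starts -6 cm/s; Δx = -6·1 + ½·-6·1² = -9 cm; v ends -12 cm/s.
1–2 s: v starts -12 cm/s; Δx = -12·1 + ½·4·1² = -10 cm; v ends -8 cm/s.
2–3 s: v starts -8 cm/s; Δx = -8·1 + ½·-11·1² = -13.5 cm; v ends -19 cm/s.
x(3) = 1 + Σ Δx = -31.5 cm.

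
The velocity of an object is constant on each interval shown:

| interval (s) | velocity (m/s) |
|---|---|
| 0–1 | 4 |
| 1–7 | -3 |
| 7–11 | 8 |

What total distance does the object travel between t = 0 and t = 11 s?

Total distance travelled is ∫|v| dt — sum the magnitudes of each area piece.
0–1 s: |4| × 1 = 4 m
1–7 s: |-3| × 6 = 18 m
7–11 s: |8| × 4 = 32 m
Total distance = 54 m

54 m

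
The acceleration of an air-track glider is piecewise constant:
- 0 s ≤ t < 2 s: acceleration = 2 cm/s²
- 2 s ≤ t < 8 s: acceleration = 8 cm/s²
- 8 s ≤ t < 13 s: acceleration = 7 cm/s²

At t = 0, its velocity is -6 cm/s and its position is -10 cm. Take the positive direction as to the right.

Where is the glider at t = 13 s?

On each constant-a segment, Δv = aΔt and Δx = v₀Δt + ½aΔt²; chain segment to segment.
0–2 s: v starts -6 cm/s; Δx = -6·2 + ½·2·2² = -8 cm; v ends -2 cm/s.
2–8 s: v starts -2 cm/s; Δx = -2·6 + ½·8·6² = 132 cm; v ends 46 cm/s.
8–13 s: v starts 46 cm/s; Δx = 46·5 + ½·7·5² = 317.5 cm; v ends 81 cm/s.
x(13) = -10 + Σ Δx = 431.5 cm.

431.5 cm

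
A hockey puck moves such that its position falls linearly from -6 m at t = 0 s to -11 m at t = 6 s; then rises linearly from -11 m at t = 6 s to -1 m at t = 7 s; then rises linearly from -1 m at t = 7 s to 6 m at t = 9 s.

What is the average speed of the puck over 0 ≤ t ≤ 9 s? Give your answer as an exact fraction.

Average speed = (total path length)/(elapsed time); on a piecewise-linear x-t graph the path length is Σ|Δx|.
0–6 s: |Δx| = |-11 − -6| = 5 m
6–7 s: |Δx| = |-1 − -11| = 10 m
7–9 s: |Δx| = |6 − -1| = 7 m
Total path = 22 m; average speed = 22/9 = 22/9 m/s.

22/9 m/s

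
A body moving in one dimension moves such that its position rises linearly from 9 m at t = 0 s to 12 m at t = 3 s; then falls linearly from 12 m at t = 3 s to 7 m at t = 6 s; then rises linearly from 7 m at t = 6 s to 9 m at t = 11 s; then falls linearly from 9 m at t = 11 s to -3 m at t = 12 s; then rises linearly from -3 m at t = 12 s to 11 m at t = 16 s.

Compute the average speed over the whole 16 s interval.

2.25 m/s

Average speed = (total path length)/(elapsed time); on a piecewise-linear x-t graph the path length is Σ|Δx|.
0–3 s: |Δx| = |12 − 9| = 3 m
3–6 s: |Δx| = |7 − 12| = 5 m
6–11 s: |Δx| = |9 − 7| = 2 m
11–12 s: |Δx| = |-3 − 9| = 12 m
12–16 s: |Δx| = |11 − -3| = 14 m
Total path = 36 m; average speed = 36/16 = 2.25 m/s.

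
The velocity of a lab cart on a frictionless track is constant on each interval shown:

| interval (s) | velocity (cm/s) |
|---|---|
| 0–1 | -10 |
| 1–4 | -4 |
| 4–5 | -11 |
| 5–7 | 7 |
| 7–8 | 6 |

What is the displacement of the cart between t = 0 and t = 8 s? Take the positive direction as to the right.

-13 cm

Displacement is the signed area under the v-t curve.
0–1 s: -10 × 1 = -10 cm
1–4 s: -4 × 3 = -12 cm
4–5 s: -11 × 1 = -11 cm
5–7 s: 7 × 2 = 14 cm
7–8 s: 6 × 1 = 6 cm
Net displacement = -13 cm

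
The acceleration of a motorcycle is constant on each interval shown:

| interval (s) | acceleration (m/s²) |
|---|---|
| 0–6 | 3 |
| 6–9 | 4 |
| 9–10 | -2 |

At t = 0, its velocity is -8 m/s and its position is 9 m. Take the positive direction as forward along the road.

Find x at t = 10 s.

On each constant-a segment, Δv = aΔt and Δx = v₀Δt + ½aΔt²; chain segment to segment.
0–6 s: v starts -8 m/s; Δx = -8·6 + ½·3·6² = 6 m; v ends 10 m/s.
6–9 s: v starts 10 m/s; Δx = 10·3 + ½·4·3² = 48 m; v ends 22 m/s.
9–10 s: v starts 22 m/s; Δx = 22·1 + ½·-2·1² = 21 m; v ends 20 m/s.
x(10) = 9 + Σ Δx = 84 m.

84 m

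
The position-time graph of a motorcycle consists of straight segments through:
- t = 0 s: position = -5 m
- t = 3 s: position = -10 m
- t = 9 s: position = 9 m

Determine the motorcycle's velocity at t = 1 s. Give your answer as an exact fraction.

-5/3 m/s

Velocity is the slope of the x-t graph on 0–3 s: (-10 − -5)/(3 − 0) = -5/3 m/s.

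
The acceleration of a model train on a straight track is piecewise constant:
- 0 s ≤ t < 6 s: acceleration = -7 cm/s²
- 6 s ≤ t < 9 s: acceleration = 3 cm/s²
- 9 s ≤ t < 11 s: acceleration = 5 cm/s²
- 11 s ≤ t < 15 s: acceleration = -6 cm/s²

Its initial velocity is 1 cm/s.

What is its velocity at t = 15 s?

Δv equals the area under the a-t graph; then v = v₀ + Δv.
0–6 s: -7 × 6 = -42 cm/s
6–9 s: 3 × 3 = 9 cm/s
9–11 s: 5 × 2 = 10 cm/s
11–15 s: -6 × 4 = -24 cm/s
Δv = -47 cm/s, so v(15) = 1 + (-47) = -46 cm/s.

-46 cm/s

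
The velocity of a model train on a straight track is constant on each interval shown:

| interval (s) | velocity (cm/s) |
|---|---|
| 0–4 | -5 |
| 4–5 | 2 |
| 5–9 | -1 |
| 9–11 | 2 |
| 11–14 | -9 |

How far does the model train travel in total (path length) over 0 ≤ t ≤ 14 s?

57 cm

Total distance travelled is ∫|v| dt — sum the magnitudes of each area piece.
0–4 s: |-5| × 4 = 20 cm
4–5 s: |2| × 1 = 2 cm
5–9 s: |-1| × 4 = 4 cm
9–11 s: |2| × 2 = 4 cm
11–14 s: |-9| × 3 = 27 cm
Total distance = 57 cm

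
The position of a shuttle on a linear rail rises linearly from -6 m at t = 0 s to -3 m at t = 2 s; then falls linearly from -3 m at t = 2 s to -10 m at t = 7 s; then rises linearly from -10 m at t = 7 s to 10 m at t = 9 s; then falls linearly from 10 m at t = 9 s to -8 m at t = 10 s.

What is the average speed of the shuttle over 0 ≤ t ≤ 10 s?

Average speed = (total path length)/(elapsed time); on a piecewise-linear x-t graph the path length is Σ|Δx|.
0–2 s: |Δx| = |-3 − -6| = 3 m
2–7 s: |Δx| = |-10 − -3| = 7 m
7–9 s: |Δx| = |10 − -10| = 20 m
9–10 s: |Δx| = |-8 − 10| = 18 m
Total path = 48 m; average speed = 48/10 = 4.8 m/s.

4.8 m/s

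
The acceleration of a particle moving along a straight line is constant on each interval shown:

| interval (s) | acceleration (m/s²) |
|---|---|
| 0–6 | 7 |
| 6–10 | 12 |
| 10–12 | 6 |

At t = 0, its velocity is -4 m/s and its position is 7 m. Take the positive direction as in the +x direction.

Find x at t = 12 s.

541 m

On each constant-a segment, Δv = aΔt and Δx = v₀Δt + ½aΔt²; chain segment to segment.
0–6 s: v starts -4 m/s; Δx = -4·6 + ½·7·6² = 102 m; v ends 38 m/s.
6–10 s: v starts 38 m/s; Δx = 38·4 + ½·12·4² = 248 m; v ends 86 m/s.
10–12 s: v starts 86 m/s; Δx = 86·2 + ½·6·2² = 184 m; v ends 98 m/s.
x(12) = 7 + Σ Δx = 541 m.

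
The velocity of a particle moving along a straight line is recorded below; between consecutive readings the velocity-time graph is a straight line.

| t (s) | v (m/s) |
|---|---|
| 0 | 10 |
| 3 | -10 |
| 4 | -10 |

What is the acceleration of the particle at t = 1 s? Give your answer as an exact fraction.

-20/3 m/s²

Acceleration is the slope of the v-t graph on 0–3 s: (-10 − 10)/(3 − 0) = -20/3 m/s².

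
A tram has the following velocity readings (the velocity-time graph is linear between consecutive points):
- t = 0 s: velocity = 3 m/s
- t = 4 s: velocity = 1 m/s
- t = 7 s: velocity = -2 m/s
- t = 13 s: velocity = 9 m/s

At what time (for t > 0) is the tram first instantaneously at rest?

v changes sign on 4–7 s (from 1 to -2); the graph is linear there, so v = 0 at t = 4 + (-1)·(7 − 4)/(-2 − 1) = 5 s.

t = 5 s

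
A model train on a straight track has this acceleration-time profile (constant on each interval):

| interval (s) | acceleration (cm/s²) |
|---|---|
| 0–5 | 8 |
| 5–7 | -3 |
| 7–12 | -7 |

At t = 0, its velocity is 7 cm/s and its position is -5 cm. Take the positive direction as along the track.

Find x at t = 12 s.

335.5 cm

On each constant-a segment, Δv = aΔt and Δx = v₀Δt + ½aΔt²; chain segment to segment.
0–5 s: v starts 7 cm/s; Δx = 7·5 + ½·8·5² = 135 cm; v ends 47 cm/s.
5–7 s: v starts 47 cm/s; Δx = 47·2 + ½·-3·2² = 88 cm; v ends 41 cm/s.
7–12 s: v starts 41 cm/s; Δx = 41·5 + ½·-7·5² = 117.5 cm; v ends 6 cm/s.
x(12) = -5 + Σ Δx = 335.5 cm.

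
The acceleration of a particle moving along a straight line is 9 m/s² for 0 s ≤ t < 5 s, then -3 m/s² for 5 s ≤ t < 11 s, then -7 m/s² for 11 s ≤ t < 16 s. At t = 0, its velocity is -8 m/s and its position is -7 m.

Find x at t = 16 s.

On each constant-a segment, Δv = aΔt and Δx = v₀Δt + ½aΔt²; chain segment to segment.
0–5 s: v starts -8 m/s; Δx = -8·5 + ½·9·5² = 72.5 m; v ends 37 m/s.
5–11 s: v starts 37 m/s; Δx = 37·6 + ½·-3·6² = 168 m; v ends 19 m/s.
11–16 s: v starts 19 m/s; Δx = 19·5 + ½·-7·5² = 7.5 m; v ends -16 m/s.
x(16) = -7 + Σ Δx = 241 m.

241 m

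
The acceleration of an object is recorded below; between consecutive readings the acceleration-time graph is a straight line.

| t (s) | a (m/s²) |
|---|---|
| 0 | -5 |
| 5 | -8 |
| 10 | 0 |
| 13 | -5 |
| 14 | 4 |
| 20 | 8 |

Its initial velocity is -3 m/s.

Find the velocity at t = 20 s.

-27.5 m/s

Δv equals the area under the a-t graph; then v = v₀ + Δv.
0–5 s: ½(-5 + -8)(5) = -32.5 m/s
5–10 s: ½(-8 + 0)(5) = -20 m/s
10–13 s: ½(0 + -5)(3) = -7.5 m/s
13–14 s: ½(-5 + 4)(1) = -0.5 m/s
14–20 s: ½(4 + 8)(6) = 36 m/s
Δv = -24.5 m/s, so v(20) = -3 + (-24.5) = -27.5 m/s.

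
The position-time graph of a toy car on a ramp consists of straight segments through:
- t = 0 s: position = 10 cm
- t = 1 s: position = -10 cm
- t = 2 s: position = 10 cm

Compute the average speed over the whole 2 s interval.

20 cm/s

Average speed = (total path length)/(elapsed time); on a piecewise-linear x-t graph the path length is Σ|Δx|.
0–1 s: |Δx| = |-10 − 10| = 20 cm
1–2 s: |Δx| = |10 − -10| = 20 cm
Total path = 40 cm; average speed = 40/2 = 20 cm/s.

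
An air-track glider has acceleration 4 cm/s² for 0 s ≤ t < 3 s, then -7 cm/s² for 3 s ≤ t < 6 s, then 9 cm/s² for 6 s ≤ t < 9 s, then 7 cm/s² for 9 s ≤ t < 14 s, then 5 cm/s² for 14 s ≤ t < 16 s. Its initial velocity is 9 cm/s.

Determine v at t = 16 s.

72 cm/s

Δv equals the area under the a-t graph; then v = v₀ + Δv.
0–3 s: 4 × 3 = 12 cm/s
3–6 s: -7 × 3 = -21 cm/s
6–9 s: 9 × 3 = 27 cm/s
9–14 s: 7 × 5 = 35 cm/s
14–16 s: 5 × 2 = 10 cm/s
Δv = 63 cm/s, so v(16) = 9 + (63) = 72 cm/s.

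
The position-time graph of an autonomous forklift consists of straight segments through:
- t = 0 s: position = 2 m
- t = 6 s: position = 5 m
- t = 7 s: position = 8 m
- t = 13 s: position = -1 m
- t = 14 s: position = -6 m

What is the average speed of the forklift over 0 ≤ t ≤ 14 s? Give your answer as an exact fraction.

10/7 m/s

Average speed = (total path length)/(elapsed time); on a piecewise-linear x-t graph the path length is Σ|Δx|.
0–6 s: |Δx| = |5 − 2| = 3 m
6–7 s: |Δx| = |8 − 5| = 3 m
7–13 s: |Δx| = |-1 − 8| = 9 m
13–14 s: |Δx| = |-6 − -1| = 5 m
Total path = 20 m; average speed = 20/14 = 10/7 m/s.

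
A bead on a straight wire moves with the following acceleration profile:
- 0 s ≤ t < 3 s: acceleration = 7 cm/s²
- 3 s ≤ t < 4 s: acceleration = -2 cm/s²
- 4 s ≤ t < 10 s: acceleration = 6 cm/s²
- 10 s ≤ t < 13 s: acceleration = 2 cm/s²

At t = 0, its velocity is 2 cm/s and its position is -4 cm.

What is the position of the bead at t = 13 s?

On each constant-a segment, Δv = aΔt and Δx = v₀Δt + ½aΔt²; chain segment to segment.
0–3 s: v starts 2 cm/s; Δx = 2·3 + ½·7·3² = 37.5 cm; v ends 23 cm/s.
3–4 s: v starts 23 cm/s; Δx = 23·1 + ½·-2·1² = 22 cm; v ends 21 cm/s.
4–10 s: v starts 21 cm/s; Δx = 21·6 + ½·6·6² = 234 cm; v ends 57 cm/s.
10–13 s: v starts 57 cm/s; Δx = 57·3 + ½·2·3² = 180 cm; v ends 63 cm/s.
x(13) = -4 + Σ Δx = 469.5 cm.

469.5 cm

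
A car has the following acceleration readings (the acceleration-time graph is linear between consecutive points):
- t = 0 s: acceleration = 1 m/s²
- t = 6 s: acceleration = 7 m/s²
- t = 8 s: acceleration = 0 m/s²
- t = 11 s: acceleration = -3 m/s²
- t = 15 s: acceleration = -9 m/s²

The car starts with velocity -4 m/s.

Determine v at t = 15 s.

Δv equals the area under the a-t graph; then v = v₀ + Δv.
0–6 s: ½(1 + 7)(6) = 24 m/s
6–8 s: ½(7 + 0)(2) = 7 m/s
8–11 s: ½(0 + -3)(3) = -4.5 m/s
11–15 s: ½(-3 + -9)(4) = -24 m/s
Δv = 2.5 m/s, so v(15) = -4 + (2.5) = -1.5 m/s.

-1.5 m/s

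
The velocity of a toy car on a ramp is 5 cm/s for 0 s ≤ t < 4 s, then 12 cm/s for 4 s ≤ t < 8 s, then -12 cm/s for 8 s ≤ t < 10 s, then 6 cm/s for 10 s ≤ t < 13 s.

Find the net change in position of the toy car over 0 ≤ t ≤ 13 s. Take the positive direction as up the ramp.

62 cm

Displacement is the signed area under the v-t curve.
0–4 s: 5 × 4 = 20 cm
4–8 s: 12 × 4 = 48 cm
8–10 s: -12 × 2 = -24 cm
10–13 s: 6 × 3 = 18 cm
Net displacement = 62 cm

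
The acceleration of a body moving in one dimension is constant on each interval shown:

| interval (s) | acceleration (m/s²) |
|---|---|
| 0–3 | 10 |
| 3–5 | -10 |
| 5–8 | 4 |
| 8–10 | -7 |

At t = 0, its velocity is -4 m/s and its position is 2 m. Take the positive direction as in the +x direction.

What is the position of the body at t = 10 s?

125 m

On each constant-a segment, Δv = aΔt and Δx = v₀Δt + ½aΔt²; chain segment to segment.
0–3 s: v starts -4 m/s; Δx = -4·3 + ½·10·3² = 33 m; v ends 26 m/s.
3–5 s: v starts 26 m/s; Δx = 26·2 + ½·-10·2² = 32 m; v ends 6 m/s.
5–8 s: v starts 6 m/s; Δx = 6·3 + ½·4·3² = 36 m; v ends 18 m/s.
8–10 s: v starts 18 m/s; Δx = 18·2 + ½·-7·2² = 22 m; v ends 4 m/s.
x(10) = 2 + Σ Δx = 125 m.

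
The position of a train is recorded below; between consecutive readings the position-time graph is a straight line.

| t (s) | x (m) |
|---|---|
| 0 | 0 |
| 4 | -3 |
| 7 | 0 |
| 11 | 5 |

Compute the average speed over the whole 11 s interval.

Average speed = (total path length)/(elapsed time); on a piecewise-linear x-t graph the path length is Σ|Δx|.
0–4 s: |Δx| = |-3 − 0| = 3 m
4–7 s: |Δx| = |0 − -3| = 3 m
7–11 s: |Δx| = |5 − 0| = 5 m
Total path = 11 m; average speed = 11/11 = 1 m/s.

1 m/s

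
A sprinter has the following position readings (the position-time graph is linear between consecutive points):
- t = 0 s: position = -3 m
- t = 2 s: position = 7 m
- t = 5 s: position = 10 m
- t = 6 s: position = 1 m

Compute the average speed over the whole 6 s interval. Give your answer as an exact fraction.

Average speed = (total path length)/(elapsed time); on a piecewise-linear x-t graph the path length is Σ|Δx|.
0–2 s: |Δx| = |7 − -3| = 10 m
2–5 s: |Δx| = |10 − 7| = 3 m
5–6 s: |Δx| = |1 − 10| = 9 m
Total path = 22 m; average speed = 22/6 = 11/3 m/s.

11/3 m/s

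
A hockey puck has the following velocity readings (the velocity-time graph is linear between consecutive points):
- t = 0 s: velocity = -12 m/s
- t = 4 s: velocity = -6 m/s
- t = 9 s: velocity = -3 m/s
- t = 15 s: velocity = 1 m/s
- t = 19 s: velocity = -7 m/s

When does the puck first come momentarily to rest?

v changes sign on 9–15 s (from -3 to 1); the graph is linear there, so v = 0 at t = 9 + (3)·(15 − 9)/(1 − -3) = 13.5 s.

t = 13.5 s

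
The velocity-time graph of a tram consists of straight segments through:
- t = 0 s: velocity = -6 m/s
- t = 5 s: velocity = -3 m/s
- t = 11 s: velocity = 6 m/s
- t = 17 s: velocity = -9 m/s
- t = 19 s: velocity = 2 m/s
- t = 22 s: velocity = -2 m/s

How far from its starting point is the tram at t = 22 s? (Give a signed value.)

-29.5 m

Net displacement equals the area under the velocity-time graph (areas below the axis count negative).
0–5 s: ½(-6 + -3)(5) = -22.5 m
5–11 s: ½(-3 + 6)(6) = 9 m
11–17 s: ½(6 + -9)(6) = -9 m
17–19 s: ½(-9 + 2)(2) = -7 m
19–22 s: ½(2 + -2)(3) = 0 m
Net displacement = -29.5 m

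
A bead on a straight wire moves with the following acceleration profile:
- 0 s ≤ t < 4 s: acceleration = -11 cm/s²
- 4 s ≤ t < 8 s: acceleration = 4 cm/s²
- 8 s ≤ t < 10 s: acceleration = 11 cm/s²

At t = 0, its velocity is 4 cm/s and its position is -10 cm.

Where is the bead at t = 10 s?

On each constant-a segment, Δv = aΔt and Δx = v₀Δt + ½aΔt²; chain segment to segment.
0–4 s: v starts 4 cm/s; Δx = 4·4 + ½·-11·4² = -72 cm; v ends -40 cm/s.
4–8 s: v starts -40 cm/s; Δx = -40·4 + ½·4·4² = -128 cm; v ends -24 cm/s.
8–10 s: v starts -24 cm/s; Δx = -24·2 + ½·11·2² = -26 cm; v ends -2 cm/s.
x(10) = -10 + Σ Δx = -236 cm.

-236 cm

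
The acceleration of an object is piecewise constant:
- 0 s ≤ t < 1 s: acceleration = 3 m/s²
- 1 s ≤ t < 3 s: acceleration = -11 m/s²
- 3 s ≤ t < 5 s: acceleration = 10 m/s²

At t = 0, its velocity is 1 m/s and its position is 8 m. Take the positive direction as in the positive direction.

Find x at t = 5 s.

-19.5 m

On each constant-a segment, Δv = aΔt and Δx = v₀Δt + ½aΔt²; chain segment to segment.
0–1 s: v starts 1 m/s; Δx = 1·1 + ½·3·1² = 2.5 m; v ends 4 m/s.
1–3 s: v starts 4 m/s; Δx = 4·2 + ½·-11·2² = -14 m; v ends -18 m/s.
3–5 s: v starts -18 m/s; Δx = -18·2 + ½·10·2² = -16 m; v ends 2 m/s.
x(5) = 8 + Σ Δx = -19.5 m.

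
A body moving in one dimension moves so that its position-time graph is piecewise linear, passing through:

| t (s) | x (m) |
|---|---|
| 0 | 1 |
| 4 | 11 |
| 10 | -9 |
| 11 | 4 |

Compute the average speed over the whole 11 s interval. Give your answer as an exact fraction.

43/11 m/s

Average speed = (total path length)/(elapsed time); on a piecewise-linear x-t graph the path length is Σ|Δx|.
0–4 s: |Δx| = |11 − 1| = 10 m
4–10 s: |Δx| = |-9 − 11| = 20 m
10–11 s: |Δx| = |4 − -9| = 13 m
Total path = 43 m; average speed = 43/11 = 43/11 m/s.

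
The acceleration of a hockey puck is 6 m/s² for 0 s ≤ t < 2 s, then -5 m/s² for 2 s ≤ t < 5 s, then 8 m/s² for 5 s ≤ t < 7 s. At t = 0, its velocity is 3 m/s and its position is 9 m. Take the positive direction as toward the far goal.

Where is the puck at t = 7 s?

On each constant-a segment, Δv = aΔt and Δx = v₀Δt + ½aΔt²; chain segment to segment.
0–2 s: v starts 3 m/s; Δx = 3·2 + ½·6·2² = 18 m; v ends 15 m/s.
2–5 s: v starts 15 m/s; Δx = 15·3 + ½·-5·3² = 22.5 m; v ends 0 m/s.
5–7 s: v starts 0 m/s; Δx = 0·2 + ½·8·2² = 16 m; v ends 16 m/s.
x(7) = 9 + Σ Δx = 65.5 m.

65.5 m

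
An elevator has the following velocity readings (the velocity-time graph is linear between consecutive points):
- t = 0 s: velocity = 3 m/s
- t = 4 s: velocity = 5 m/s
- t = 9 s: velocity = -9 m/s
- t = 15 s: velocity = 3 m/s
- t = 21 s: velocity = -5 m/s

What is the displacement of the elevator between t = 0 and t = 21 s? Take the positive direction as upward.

-18 m

Net displacement equals the area under the velocity-time graph (areas below the axis count negative).
0–4 s: ½(3 + 5)(4) = 16 m
4–9 s: ½(5 + -9)(5) = -10 m
9–15 s: ½(-9 + 3)(6) = -18 m
15–21 s: ½(3 + -5)(6) = -6 m
Net displacement = -18 m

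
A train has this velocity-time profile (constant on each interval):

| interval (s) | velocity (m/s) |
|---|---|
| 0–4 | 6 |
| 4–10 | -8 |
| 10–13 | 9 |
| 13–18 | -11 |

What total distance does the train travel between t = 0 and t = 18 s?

Total distance travelled is ∫|v| dt — sum the magnitudes of each area piece.
0–4 s: |6| × 4 = 24 m
4–10 s: |-8| × 6 = 48 m
10–13 s: |9| × 3 = 27 m
13–18 s: |-11| × 5 = 55 m
Total distance = 154 m

154 m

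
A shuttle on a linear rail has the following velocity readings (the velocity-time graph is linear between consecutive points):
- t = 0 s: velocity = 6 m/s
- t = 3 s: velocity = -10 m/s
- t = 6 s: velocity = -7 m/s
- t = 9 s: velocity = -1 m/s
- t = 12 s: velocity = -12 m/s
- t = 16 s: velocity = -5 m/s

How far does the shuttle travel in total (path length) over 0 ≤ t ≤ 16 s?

103.75 m

Distance (not displacement) is the total path length: add the absolute areas under v-t.
0–3 s: v = 0 at t = 1.125 s; triangle areas 3.375 + 9.375 = 12.75 m
3–6 s: |½(-10 + -7)(3)| = 25.5 m
6–9 s: |½(-7 + -1)(3)| = 12 m
9–12 s: |½(-1 + -12)(3)| = 19.5 m
12–16 s: |½(-12 + -5)(4)| = 34 m
Total distance = 103.75 m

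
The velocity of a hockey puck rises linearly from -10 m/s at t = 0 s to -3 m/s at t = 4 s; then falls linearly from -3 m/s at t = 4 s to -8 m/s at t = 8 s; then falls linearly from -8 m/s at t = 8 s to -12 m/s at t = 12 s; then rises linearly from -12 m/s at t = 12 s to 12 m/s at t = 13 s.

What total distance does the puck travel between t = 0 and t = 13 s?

Distance (not displacement) is the total path length: add the absolute areas under v-t.
0–4 s: |½(-10 + -3)(4)| = 26 m
4–8 s: |½(-3 + -8)(4)| = 22 m
8–12 s: |½(-8 + -12)(4)| = 40 m
12–13 s: v = 0 at t = 12.5 s; triangle areas 3 + 3 = 6 m
Total distance = 94 m

94 m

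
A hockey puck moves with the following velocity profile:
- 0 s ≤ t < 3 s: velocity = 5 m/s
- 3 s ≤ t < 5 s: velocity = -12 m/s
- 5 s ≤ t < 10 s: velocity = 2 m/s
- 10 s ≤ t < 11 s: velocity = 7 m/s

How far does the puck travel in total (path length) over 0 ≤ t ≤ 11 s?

56 m

Total distance travelled is ∫|v| dt — sum the magnitudes of each area piece.
0–3 s: |5| × 3 = 15 m
3–5 s: |-12| × 2 = 24 m
5–10 s: |2| × 5 = 10 m
10–11 s: |7| × 1 = 7 m
Total distance = 56 m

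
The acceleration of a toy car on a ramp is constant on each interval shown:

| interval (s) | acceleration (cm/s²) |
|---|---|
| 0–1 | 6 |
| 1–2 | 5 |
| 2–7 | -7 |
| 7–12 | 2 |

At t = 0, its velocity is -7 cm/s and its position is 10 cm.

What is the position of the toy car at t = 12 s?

-190 cm

On each constant-a segment, Δv = aΔt and Δx = v₀Δt + ½aΔt²; chain segment to segment.
0–1 s: v starts -7 cm/s; Δx = -7·1 + ½·6·1² = -4 cm; v ends -1 cm/s.
1–2 s: v starts -1 cm/s; Δx = -1·1 + ½·5·1² = 1.5 cm; v ends 4 cm/s.
2–7 s: v starts 4 cm/s; Δx = 4·5 + ½·-7·5² = -67.5 cm; v ends -31 cm/s.
7–12 s: v starts -31 cm/s; Δx = -31·5 + ½·2·5² = -130 cm; v ends -21 cm/s.
x(12) = 10 + Σ Δx = -190 cm.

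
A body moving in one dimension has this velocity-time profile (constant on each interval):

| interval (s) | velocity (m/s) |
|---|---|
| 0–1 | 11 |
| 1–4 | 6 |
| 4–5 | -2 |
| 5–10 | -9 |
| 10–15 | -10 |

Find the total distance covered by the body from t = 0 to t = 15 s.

126 m

Total distance travelled is ∫|v| dt — sum the magnitudes of each area piece.
0–1 s: |11| × 1 = 11 m
1–4 s: |6| × 3 = 18 m
4–5 s: |-2| × 1 = 2 m
5–10 s: |-9| × 5 = 45 m
10–15 s: |-10| × 5 = 50 m
Total distance = 126 m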